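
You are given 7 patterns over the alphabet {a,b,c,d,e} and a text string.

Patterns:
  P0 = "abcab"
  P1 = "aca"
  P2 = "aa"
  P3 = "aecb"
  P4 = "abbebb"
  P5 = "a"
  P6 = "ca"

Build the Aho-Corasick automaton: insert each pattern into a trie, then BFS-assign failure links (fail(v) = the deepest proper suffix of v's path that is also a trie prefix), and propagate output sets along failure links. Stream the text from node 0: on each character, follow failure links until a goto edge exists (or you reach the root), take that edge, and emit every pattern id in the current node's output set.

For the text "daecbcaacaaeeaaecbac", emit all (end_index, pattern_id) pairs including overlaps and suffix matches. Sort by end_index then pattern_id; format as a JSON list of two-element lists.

Build:
Trie nodes:
  n0 'ε': a→1 c→16
  n1 'a': a→8 b→2 c→6 e→9  [P5 ends]
  n2 'ab': b→12 c→3
  n3 'abc': a→4
  n4 'abca': b→5
  n5 'abcab': ·  [P0 ends]
  n6 'ac': a→7
  n7 'aca': ·  [P1 ends]
  n8 'aa': ·  [P2 ends]
  n9 'ae': c→10
  n10 'aec': b→11
  n11 'aecb': ·  [P3 ends]
  n12 'abb': e→13
  n13 'abbe': b→14
  n14 'abbeb': b→15
  n15 'abbebb': ·  [P4 ends]
  n16 'c': a→17
  n17 'ca': ·  [P6 ends]

Failure links (BFS by depth):
  fail(1) 'a': from fail(0)=0 chase 'a': 0 ⇒ 0;  out={5}∪out(0)={5}
  fail(16) 'c': from fail(0)=0 chase 'c': 0 ⇒ 0;  out=∅∪out(0)=∅
  fail(2) 'ab': from fail(1)=0 chase 'b': 0 ⇒ 0;  out=∅∪out(0)=∅
  fail(6) 'ac': from fail(1)=0 chase 'c': 0 ⇒ 16;  out=∅∪out(16)=∅
  fail(8) 'aa': from fail(1)=0 chase 'a': 0 ⇒ 1;  out={2}∪out(1)={2,5}
  fail(9) 'ae': from fail(1)=0 chase 'e': 0 ⇒ 0;  out=∅∪out(0)=∅
  fail(17) 'ca': from fail(16)=0 chase 'a': 0 ⇒ 1;  out={6}∪out(1)={5,6}
  fail(3) 'abc': from fail(2)=0 chase 'c': 0 ⇒ 16;  out=∅∪out(16)=∅
  fail(7) 'aca': from fail(6)=16 chase 'a': 16 ⇒ 17;  out={1}∪out(17)={1,5,6}
  fail(10) 'aec': from fail(9)=0 chase 'c': 0 ⇒ 16;  out=∅∪out(16)=∅
  fail(12) 'abb': from fail(2)=0 chase 'b': 0 ⇒ 0;  out=∅∪out(0)=∅
  fail(4) 'abca': from fail(3)=16 chase 'a': 16 ⇒ 17;  out=∅∪out(17)={5,6}
  fail(11) 'aecb': from fail(10)=16 chase 'b': 16→0 ⇒ 0;  out={3}∪out(0)={3}
  fail(13) 'abbe': from fail(12)=0 chase 'e': 0 ⇒ 0;  out=∅∪out(0)=∅
  fail(5) 'abcab': from fail(4)=17 chase 'b': 17→1 ⇒ 2;  out={0}∪out(2)={0}
  fail(14) 'abbeb': from fail(13)=0 chase 'b': 0 ⇒ 0;  out=∅∪out(0)=∅
  fail(15) 'abbebb': from fail(14)=0 chase 'b': 0 ⇒ 0;  out={4}∪out(0)={4}

Text stream:
[0] read 'd'  n0⇒n0
[1] read 'a'  n0⇒n1  ** P5@[1:1]
[2] read 'e'  n1⇒n9
[3] read 'c'  n9⇒n10
[4] read 'b'  n10⇒n11  ** P3@[1:4]
[5] read 'c'  n11⇒n16 ·f
[6] read 'a'  n16⇒n17  ** P5@[6:6],P6@[5:6]
[7] read 'a'  n17⇒n8 ·f  ** P2@[6:7],P5@[7:7]
[8] read 'c'  n8⇒n6 ·f
[9] read 'a'  n6⇒n7  ** P1@[7:9],P5@[9:9],P6@[8:9]
[10] read 'a'  n7⇒n8 ·f  ** P2@[9:10],P5@[10:10]
[11] read 'e'  n8⇒n9 ·f
[12] read 'e'  n9⇒n0 ·f
[13] read 'a'  n0⇒n1  ** P5@[13:13]
[14] read 'a'  n1⇒n8  ** P2@[13:14],P5@[14:14]
[15] read 'e'  n8⇒n9 ·f
[16] read 'c'  n9⇒n10
[17] read 'b'  n10⇒n11  ** P3@[14:17]
[18] read 'a'  n11⇒n1 ·f  ** P5@[18:18]
[19] read 'c'  n1⇒n6

Result: [[1,5],[4,3],[6,5],[6,6],[7,2],[7,5],[9,1],[9,5],[9,6],[10,2],[10,5],[13,5],[14,2],[14,5],[17,3],[18,5]]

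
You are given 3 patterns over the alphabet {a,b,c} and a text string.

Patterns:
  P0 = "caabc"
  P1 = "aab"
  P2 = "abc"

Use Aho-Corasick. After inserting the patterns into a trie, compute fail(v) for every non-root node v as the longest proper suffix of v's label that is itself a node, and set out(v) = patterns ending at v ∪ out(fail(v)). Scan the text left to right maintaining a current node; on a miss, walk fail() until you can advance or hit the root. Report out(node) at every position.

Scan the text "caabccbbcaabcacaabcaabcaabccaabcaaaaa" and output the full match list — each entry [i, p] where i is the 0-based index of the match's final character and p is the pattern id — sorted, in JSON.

Construct AC machine:
Trie nodes:
  n0 'ε': a→6 c→1
  n1 'c': a→2
  n2 'ca': a→3
  n3 'caa': b→4
  n4 'caab': c→5
  n5 'caabc': ·  ←P0
  n6 'a': a→7 b→9
  n7 'aa': b→8
  n8 'aab': ·  ←P1
  n9 'ab': c→10
  n10 'abc': ·  ←P2

BFS fail/out derivation:
  n1('c'): parent n0 fail=0; on 'c' 0 → fail=0;  out ∅∪∅=∅
  n6('a'): parent n0 fail=0; on 'a' 0 → fail=0;  out ∅∪∅=∅
  n2('ca'): parent n1 fail=0; on 'a' 0 → fail=6;  out ∅∪∅=∅
  n7('aa'): parent n6 fail=0; on 'a' 0 → fail=6;  out ∅∪∅=∅
  n9('ab'): parent n6 fail=0; on 'b' 0 → fail=0;  out ∅∪∅=∅
  n3('caa'): parent n2 fail=6; on 'a' 6 → fail=7;  out ∅∪∅=∅
  n8('aab'): parent n7 fail=6; on 'b' 6 → fail=9;  out {1}∪∅={1}
  n10('abc'): parent n9 fail=0; on 'c' 0 → fail=1;  out {2}∪∅={2}
  n4('caab'): parent n3 fail=7; on 'b' 7 → fail=8;  out ∅∪{1}={1}
  n5('caabc'): parent n4 fail=8; on 'c' 8→9 → fail=10;  out {0}∪{2}={0,2}

Scan:
pos 0 'c': at 1
pos 1 'a': at 2
pos 2 'a': at 3
pos 3 'b': at 4  → match P1@[1:3]
pos 4 'c': at 5  → match P0@[0:4],P2@[2:4]
pos 5 'c': at 1 (fail-walked)
pos 6 'b': at 0 (fail-walked)
pos 7 'b': at 0
pos 8 'c': at 1
pos 9 'a': at 2
pos 10 'a': at 3
pos 11 'b': at 4  → match P1@[9:11]
pos 12 'c': at 5  → match P0@[8:12],P2@[10:12]
pos 13 'a': at 2 (fail-walked)
pos 14 'c': at 1 (fail-walked)
pos 15 'a': at 2
pos 16 'a': at 3
pos 17 'b': at 4  → match P1@[15:17]
pos 18 'c': at 5  → match P0@[14:18],P2@[16:18]
pos 19 'a': at 2 (fail-walked)
pos 20 'a': at 3
pos 21 'b': at 4  → match P1@[19:21]
pos 22 'c': at 5  → match P0@[18:22],P2@[20:22]
pos 23 'a': at 2 (fail-walked)
pos 24 'a': at 3
pos 25 'b': at 4  → match P1@[23:25]
pos 26 'c': at 5  → match P0@[22:26],P2@[24:26]
pos 27 'c': at 1 (fail-walked)
pos 28 'a': at 2
pos 29 'a': at 3
pos 30 'b': at 4  → match P1@[28:30]
pos 31 'c': at 5  → match P0@[27:31],P2@[29:31]
pos 32 'a': at 2 (fail-walked)
pos 33 'a': at 3
pos 34 'a': at 7 (fail-walked)
pos 35 'a': at 7 (fail-walked)
pos 36 'a': at 7 (fail-walked)

All matches (sorted): [[3,1],[4,0],[4,2],[11,1],[12,0],[12,2],[17,1],[18,0],[18,2],[21,1],[22,0],[22,2],[25,1],[26,0],[26,2],[30,1],[31,0],[31,2]]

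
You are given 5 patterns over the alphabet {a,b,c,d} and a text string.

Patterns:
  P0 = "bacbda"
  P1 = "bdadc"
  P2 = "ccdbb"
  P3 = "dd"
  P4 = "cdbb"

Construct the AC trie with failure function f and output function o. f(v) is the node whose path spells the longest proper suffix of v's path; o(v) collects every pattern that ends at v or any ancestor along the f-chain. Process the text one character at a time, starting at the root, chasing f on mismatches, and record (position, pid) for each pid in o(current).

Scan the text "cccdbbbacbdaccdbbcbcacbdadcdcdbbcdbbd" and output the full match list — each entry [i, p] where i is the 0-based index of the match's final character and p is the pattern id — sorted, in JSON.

Build:
Trie (insert patterns):
  n0 'ε': b→1 c→11 d→16
  n1 'b': a→2 d→7
  n2 'ba': c→3
  n3 'bac': b→4
  n4 'bacb': d→5
  n5 'bacbd': a→6
  n6 'bacbda': ·  [P0 ends]
  n7 'bd': a→8
  n8 'bda': d→9
  n9 'bdad': c→10
  n10 'bdadc': ·  [P1 ends]
  n11 'c': c→12 d→18
  n12 'cc': d→13
  n13 'ccd': b→14
  n14 'ccdb': b→15
  n15 'ccdbb': ·  [P2 ends]
  n16 'd': d→17
  n17 'dd': ·  [P3 ends]
  n18 'cd': b→19
  n19 'cdb': b→20
  n20 'cdbb': ·  [P4 ends]

BFS fail/out derivation:
  fail(1) 'b': from fail(0)=0 chase 'b': 0 ⇒ 0;  out=∅∪out(0)=∅
  fail(11) 'c': from fail(0)=0 chase 'c': 0 ⇒ 0;  out=∅∪out(0)=∅
  fail(16) 'd': from fail(0)=0 chase 'd': 0 ⇒ 0;  out=∅∪out(0)=∅
  fail(2) 'ba': from fail(1)=0 chase 'a': 0 ⇒ 0;  out=∅∪out(0)=∅
  fail(7) 'bd': from fail(1)=0 chase 'd': 0 ⇒ 16;  out=∅∪out(16)=∅
  fail(12) 'cc': from fail(11)=0 chase 'c': 0 ⇒ 11;  out=∅∪out(11)=∅
  fail(17) 'dd': from fail(16)=0 chase 'd': 0 ⇒ 16;  out={3}∪out(16)={3}
  fail(18) 'cd': from fail(11)=0 chase 'd': 0 ⇒ 16;  out=∅∪out(16)=∅
  fail(3) 'bac': from fail(2)=0 chase 'c': 0 ⇒ 11;  out=∅∪out(11)=∅
  fail(8) 'bda': from fail(7)=16 chase 'a': 16→0 ⇒ 0;  out=∅∪out(0)=∅
  fail(13) 'ccd': from fail(12)=11 chase 'd': 11 ⇒ 18;  out=∅∪out(18)=∅
  fail(19) 'cdb': from fail(18)=16 chase 'b': 16→0 ⇒ 1;  out=∅∪out(1)=∅
  fail(4) 'bacb': from fail(3)=11 chase 'b': 11→0 ⇒ 1;  out=∅∪out(1)=∅
  fail(9) 'bdad': from fail(8)=0 chase 'd': 0 ⇒ 16;  out=∅∪out(16)=∅
  fail(14) 'ccdb': from fail(13)=18 chase 'b': 18 ⇒ 19;  out=∅∪out(19)=∅
  fail(20) 'cdbb': from fail(19)=1 chase 'b': 1→0 ⇒ 1;  out={4}∪out(1)={4}
  fail(5) 'bacbd': from fail(4)=1 chase 'd': 1 ⇒ 7;  out=∅∪out(7)=∅
  fail(10) 'bdadc': from fail(9)=16 chase 'c': 16→0 ⇒ 11;  out={1}∪out(11)={1}
  fail(15) 'ccdbb': from fail(14)=19 chase 'b': 19 ⇒ 20;  out={2}∪out(20)={2,4}
  fail(6) 'bacbda': from fail(5)=7 chase 'a': 7 ⇒ 8;  out={0}∪out(8)={0}

Run:
[0] read 'c'  n0⇒n11
[1] read 'c'  n11⇒n12
[2] read 'c'  n12⇒n12 (via fail)
[3] read 'd'  n12⇒n13
[4] read 'b'  n13⇒n14
[5] read 'b'  n14⇒n15  ** P2@[1:5],P4@[2:5]
[6] read 'b'  n15⇒n1 (via fail)
[7] read 'a'  n1⇒n2
[8] read 'c'  n2⇒n3
[9] read 'b'  n3⇒n4
[10] read 'd'  n4⇒n5
[11] read 'a'  n5⇒n6  ** P0@[6:11]
[12] read 'c'  n6⇒n11 (via fail)
[13] read 'c'  n11⇒n12
[14] read 'd'  n12⇒n13
[15] read 'b'  n13⇒n14
[16] read 'b'  n14⇒n15  ** P2@[12:16],P4@[13:16]
[17] read 'c'  n15⇒n11 (via fail)
[18] read 'b'  n11⇒n1 (via fail)
[19] read 'c'  n1⇒n11 (via fail)
[20] read 'a'  n11⇒n0 (via fail)
[21] read 'c'  n0⇒n11
[22] read 'b'  n11⇒n1 (via fail)
[23] read 'd'  n1⇒n7
[24] read 'a'  n7⇒n8
[25] read 'd'  n8⇒n9
[26] read 'c'  n9⇒n10  ** P1@[22:26]
[27] read 'd'  n10⇒n18 (via fail)
[28] read 'c'  n18⇒n11 (via fail)
[29] read 'd'  n11⇒n18
[30] read 'b'  n18⇒n19
[31] read 'b'  n19⇒n20  ** P4@[28:31]
[32] read 'c'  n20⇒n11 (via fail)
[33] read 'd'  n11⇒n18
[34] read 'b'  n18⇒n19
[35] read 'b'  n19⇒n20  ** P4@[32:35]
[36] read 'd'  n20⇒n7 (via fail)

Matches: [[5,2],[5,4],[11,0],[16,2],[16,4],[26,1],[31,4],[35,4]]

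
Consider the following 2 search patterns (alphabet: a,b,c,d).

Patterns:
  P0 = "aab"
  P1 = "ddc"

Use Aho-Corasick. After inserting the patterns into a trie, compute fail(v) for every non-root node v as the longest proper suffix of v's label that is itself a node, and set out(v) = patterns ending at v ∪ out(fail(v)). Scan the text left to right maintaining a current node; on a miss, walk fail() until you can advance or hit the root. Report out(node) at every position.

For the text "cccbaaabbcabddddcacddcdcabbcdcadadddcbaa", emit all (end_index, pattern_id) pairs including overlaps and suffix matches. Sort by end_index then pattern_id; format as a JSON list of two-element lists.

Build:
Trie (insert patterns):
  n0 'ε': a→1 d→4
  n1 'a': a→2
  n2 'aa': b→3
  n3 'aab': ·  [P0 ends]
  n4 'd': d→5
  n5 'dd': c→6
  n6 'ddc': ·  [P1 ends]

Failure links (BFS by depth):
  fail(1) 'a': from fail(0)=0 chase 'a': 0 ⇒ 0;  out=∅∪out(0)=∅
  fail(4) 'd': from fail(0)=0 chase 'd': 0 ⇒ 0;  out=∅∪out(0)=∅
  fail(2) 'aa': from fail(1)=0 chase 'a': 0 ⇒ 1;  out=∅∪out(1)=∅
  fail(5) 'dd': from fail(4)=0 chase 'd': 0 ⇒ 4;  out=∅∪out(4)=∅
  fail(3) 'aab': from fail(2)=1 chase 'b': 1→0 ⇒ 0;  out={0}∪out(0)={0}
  fail(6) 'ddc': from fail(5)=4 chase 'c': 4→0 ⇒ 0;  out={1}∪out(0)={1}

Run:
pos 0 'c': at 0
pos 1 'c': at 0
pos 2 'c': at 0
pos 3 'b': at 0
pos 4 'a': at 1
pos 5 'a': at 2
pos 6 'a': at 2 (via fail)
pos 7 'b': at 3  emit P0@[5:7]
pos 8 'b': at 0 (via fail)
pos 9 'c': at 0
pos 10 'a': at 1
pos 11 'b': at 0 (via fail)
pos 12 'd': at 4
pos 13 'd': at 5
pos 14 'd': at 5 (via fail)
pos 15 'd': at 5 (via fail)
pos 16 'c': at 6  emit P1@[14:16]
pos 17 'a': at 1 (via fail)
pos 18 'c': at 0 (via fail)
pos 19 'd': at 4
pos 20 'd': at 5
pos 21 'c': at 6  emit P1@[19:21]
pos 22 'd': at 4 (via fail)
pos 23 'c': at 0 (via fail)
pos 24 'a': at 1
pos 25 'b': at 0 (via fail)
pos 26 'b': at 0
pos 27 'c': at 0
pos 28 'd': at 4
pos 29 'c': at 0 (via fail)
pos 30 'a': at 1
pos 31 'd': at 4 (via fail)
pos 32 'a': at 1 (via fail)
pos 33 'd': at 4 (via fail)
pos 34 'd': at 5
pos 35 'd': at 5 (via fail)
pos 36 'c': at 6  emit P1@[34:36]
pos 37 'b': at 0 (via fail)
pos 38 'a': at 1
pos 39 'a': at 2

All matches (sorted): [[7,0],[16,1],[21,1],[36,1]]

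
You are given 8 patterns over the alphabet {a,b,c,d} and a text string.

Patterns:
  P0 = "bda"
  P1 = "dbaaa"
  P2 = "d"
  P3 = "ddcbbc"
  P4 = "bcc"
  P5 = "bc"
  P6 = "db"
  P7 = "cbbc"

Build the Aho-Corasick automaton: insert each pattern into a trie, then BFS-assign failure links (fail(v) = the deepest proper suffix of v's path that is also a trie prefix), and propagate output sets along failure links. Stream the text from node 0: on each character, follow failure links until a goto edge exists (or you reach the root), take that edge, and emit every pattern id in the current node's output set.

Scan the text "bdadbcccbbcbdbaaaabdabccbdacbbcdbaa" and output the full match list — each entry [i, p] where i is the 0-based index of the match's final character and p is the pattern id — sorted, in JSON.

Construct AC machine:
Trie nodes:
  n0 'ε': b→1 c→16 d→4
  n1 'b': c→14 d→2
  n2 'bd': a→3
  n3 'bda': ·  ←P0
  n4 'd': b→5 d→9  ←P2
  n5 'db': a→6  ←P6
  n6 'dba': a→7
  n7 'dbaa': a→8
  n8 'dbaaa': ·  ←P1
  n9 'dd': c→10
  n10 'ddc': b→11
  n11 'ddcb': b→12
  n12 'ddcbb': c→13
  n13 'ddcbbc': ·  ←P3
  n14 'bc': c→15  ←P5
  n15 'bcc': ·  ←P4
  n16 'c': b→17
  n17 'cb': b→18
  n18 'cbb': c→19
  n19 'cbbc': ·  ←P7

BFS fail/out derivation:
  n1('b'): parent n0 fail=0; on 'b' 0 → fail=0;  out ∅∪∅=∅
  n4('d'): parent n0 fail=0; on 'd' 0 → fail=0;  out {2}∪∅={2}
  n16('c'): parent n0 fail=0; on 'c' 0 → fail=0;  out ∅∪∅=∅
  n2('bd'): parent n1 fail=0; on 'd' 0 → fail=4;  out ∅∪{2}={2}
  n5('db'): parent n4 fail=0; on 'b' 0 → fail=1;  out {6}∪∅={6}
  n9('dd'): parent n4 fail=0; on 'd' 0 → fail=4;  out ∅∪{2}={2}
  n14('bc'): parent n1 fail=0; on 'c' 0 → fail=16;  out {5}∪∅={5}
  n17('cb'): parent n16 fail=0; on 'b' 0 → fail=1;  out ∅∪∅=∅
  n3('bda'): parent n2 fail=4; on 'a' 4→0 → fail=0;  out {0}∪∅={0}
  n6('dba'): parent n5 fail=1; on 'a' 1→0 → fail=0;  out ∅∪∅=∅
  n10('ddc'): parent n9 fail=4; on 'c' 4→0 → fail=16;  out ∅∪∅=∅
  n15('bcc'): parent n14 fail=16; on 'c' 16→0 → fail=16;  out {4}∪∅={4}
  n18('cbb'): parent n17 fail=1; on 'b' 1→0 → fail=1;  out ∅∪∅=∅
  n7('dbaa'): parent n6 fail=0; on 'a' 0 → fail=0;  out ∅∪∅=∅
  n11('ddcb'): parent n10 fail=16; on 'b' 16 → fail=17;  out ∅∪∅=∅
  n19('cbbc'): parent n18 fail=1; on 'c' 1 → fail=14;  out {7}∪{5}={5,7}
  n8('dbaaa'): parent n7 fail=0; on 'a' 0 → fail=0;  out {1}∪∅={1}
  n12('ddcbb'): parent n11 fail=17; on 'b' 17 → fail=18;  out ∅∪∅=∅
  n13('ddcbbc'): parent n12 fail=18; on 'c' 18 → fail=19;  out {3}∪{5,7}={3,5,7}

Run:
pos 0 'b': at 1
pos 1 'd': at 2  emit P2@[1:1]
pos 2 'a': at 3  emit P0@[0:2]
pos 3 'd': at 4 ·f  emit P2@[3:3]
pos 4 'b': at 5  emit P6@[3:4]
pos 5 'c': at 14 ·f  emit P5@[4:5]
pos 6 'c': at 15  emit P4@[4:6]
pos 7 'c': at 16 ·f
pos 8 'b': at 17
pos 9 'b': at 18
pos 10 'c': at 19  emit P5@[9:10],P7@[7:10]
pos 11 'b': at 17 ·f
pos 12 'd': at 2 ·f  emit P2@[12:12]
pos 13 'b': at 5 ·f  emit P6@[12:13]
pos 14 'a': at 6
pos 15 'a': at 7
pos 16 'a': at 8  emit P1@[12:16]
pos 17 'a': at 0 ·f
pos 18 'b': at 1
pos 19 'd': at 2  emit P2@[19:19]
pos 20 'a': at 3  emit P0@[18:20]
pos 21 'b': at 1 ·f
pos 22 'c': at 14  emit P5@[21:22]
pos 23 'c': at 15  emit P4@[21:23]
pos 24 'b': at 17 ·f
pos 25 'd': at 2 ·f  emit P2@[25:25]
pos 26 'a': at 3  emit P0@[24:26]
pos 27 'c': at 16 ·f
pos 28 'b': at 17
pos 29 'b': at 18
pos 30 'c': at 19  emit P5@[29:30],P7@[27:30]
pos 31 'd': at 4 ·f  emit P2@[31:31]
pos 32 'b': at 5  emit P6@[31:32]
pos 33 'a': at 6
pos 34 'a': at 7

Result: [[1,2],[2,0],[3,2],[4,6],[5,5],[6,4],[10,5],[10,7],[12,2],[13,6],[16,1],[19,2],[20,0],[22,5],[23,4],[25,2],[26,0],[30,5],[30,7],[31,2],[32,6]]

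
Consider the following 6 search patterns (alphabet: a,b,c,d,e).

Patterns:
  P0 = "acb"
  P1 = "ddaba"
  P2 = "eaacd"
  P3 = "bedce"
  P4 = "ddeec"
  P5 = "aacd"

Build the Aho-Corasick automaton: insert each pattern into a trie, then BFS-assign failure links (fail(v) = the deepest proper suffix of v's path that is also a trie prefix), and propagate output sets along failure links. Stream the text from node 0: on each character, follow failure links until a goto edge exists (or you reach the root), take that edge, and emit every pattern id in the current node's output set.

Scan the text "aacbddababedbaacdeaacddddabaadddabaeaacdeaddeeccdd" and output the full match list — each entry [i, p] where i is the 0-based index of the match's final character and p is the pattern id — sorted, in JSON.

Build automaton:
Trie (insert patterns):
  n0 'ε': a→1 b→14 d→4 e→9
  n1 'a': a→22 c→2
  n2 'ac': b→3
  n3 'acb': ·  [P0 ends]
  n4 'd': d→5
  n5 'dd': a→6 e→19
  n6 'dda': b→7
  n7 'ddab': a→8
  n8 'ddaba': ·  [P1 ends]
  n9 'e': a→10
  n10 'ea': a→11
  n11 'eaa': c→12
  n12 'eaac': d→13
  n13 'eaacd': ·  [P2 ends]
  n14 'b': e→15
  n15 'be': d→16
  n16 'bed': c→17
  n17 'bedc': e→18
  n18 'bedce': ·  [P3 ends]
  n19 'dde': e→20
  n20 'ddee': c→21
  n21 'ddeec': ·  [P4 ends]
  n22 'aa': c→23
  n23 'aac': d→24
  n24 'aacd': ·  [P5 ends]

Failure links (BFS by depth):
  n1('a'): parent n0 fail=0; on 'a' 0 → fail=0;  out ∅∪∅=∅
  n4('d'): parent n0 fail=0; on 'd' 0 → fail=0;  out ∅∪∅=∅
  n9('e'): parent n0 fail=0; on 'e' 0 → fail=0;  out ∅∪∅=∅
  n14('b'): parent n0 fail=0; on 'b' 0 → fail=0;  out ∅∪∅=∅
  n2('ac'): parent n1 fail=0; on 'c' 0 → fail=0;  out ∅∪∅=∅
  n5('dd'): parent n4 fail=0; on 'd' 0 → fail=4;  out ∅∪∅=∅
  n10('ea'): parent n9 fail=0; on 'a' 0 → fail=1;  out ∅∪∅=∅
  n15('be'): parent n14 fail=0; on 'e' 0 → fail=9;  out ∅∪∅=∅
  n22('aa'): parent n1 fail=0; on 'a' 0 → fail=1;  out ∅∪∅=∅
  n3('acb'): parent n2 fail=0; on 'b' 0 → fail=14;  out {0}∪∅={0}
  n6('dda'): parent n5 fail=4; on 'a' 4→0 → fail=1;  out ∅∪∅=∅
  n11('eaa'): parent n10 fail=1; on 'a' 1 → fail=22;  out ∅∪∅=∅
  n16('bed'): parent n15 fail=9; on 'd' 9→0 → fail=4;  out ∅∪∅=∅
  n19('dde'): parent n5 fail=4; on 'e' 4→0 → fail=9;  out ∅∪∅=∅
  n23('aac'): parent n22 fail=1; on 'c' 1 → fail=2;  out ∅∪∅=∅
  n7('ddab'): parent n6 fail=1; on 'b' 1→0 → fail=14;  out ∅∪∅=∅
  n12('eaac'): parent n11 fail=22; on 'c' 22 → fail=23;  out ∅∪∅=∅
  n17('bedc'): parent n16 fail=4; on 'c' 4→0 → fail=0;  out ∅∪∅=∅
  n20('ddee'): parent n19 fail=9; on 'e' 9→0 → fail=9;  out ∅∪∅=∅
  n24('aacd'): parent n23 fail=2; on 'd' 2→0 → fail=4;  out {5}∪∅={5}
  n8('ddaba'): parent n7 fail=14; on 'a' 14→0 → fail=1;  out {1}∪∅={1}
  n13('eaacd'): parent n12 fail=23; on 'd' 23 → fail=24;  out {2}∪{5}={2,5}
  n18('bedce'): parent n17 fail=0; on 'e' 0 → fail=9;  out {3}∪∅={3}
  n21('ddeec'): parent n20 fail=9; on 'c' 9→0 → fail=0;  out {4}∪∅={4}

Text stream:
pos 0 'a': at 1
pos 1 'a': at 22
pos 2 'c': at 23
pos 3 'b': at 3 (fail-walked)  ** P0@[1:3]
pos 4 'd': at 4 (fail-walked)
pos 5 'd': at 5
pos 6 'a': at 6
pos 7 'b': at 7
pos 8 'a': at 8  ** P1@[4:8]
pos 9 'b': at 14 (fail-walked)
pos 10 'e': at 15
pos 11 'd': at 16
pos 12 'b': at 14 (fail-walked)
pos 13 'a': at 1 (fail-walked)
pos 14 'a': at 22
pos 15 'c': at 23
pos 16 'd': at 24  ** P5@[13:16]
pos 17 'e': at 9 (fail-walked)
pos 18 'a': at 10
pos 19 'a': at 11
pos 20 'c': at 12
pos 21 'd': at 13  ** P2@[17:21],P5@[18:21]
pos 22 'd': at 5 (fail-walked)
pos 23 'd': at 5 (fail-walked)
pos 24 'd': at 5 (fail-walked)
pos 25 'a': at 6
pos 26 'b': at 7
pos 27 'a': at 8  ** P1@[23:27]
pos 28 'a': at 22 (fail-walked)
pos 29 'd': at 4 (fail-walked)
pos 30 'd': at 5
pos 31 'd': at 5 (fail-walked)
pos 32 'a': at 6
pos 33 'b': at 7
pos 34 'a': at 8  ** P1@[30:34]
pos 35 'e': at 9 (fail-walked)
pos 36 'a': at 10
pos 37 'a': at 11
pos 38 'c': at 12
pos 39 'd': at 13  ** P2@[35:39],P5@[36:39]
pos 40 'e': at 9 (fail-walked)
pos 41 'a': at 10
pos 42 'd': at 4 (fail-walked)
pos 43 'd': at 5
pos 44 'e': at 19
pos 45 'e': at 20
pos 46 'c': at 21  ** P4@[42:46]
pos 47 'c': at 0 (fail-walked)
pos 48 'd': at 4
pos 49 'd': at 5

Matches: [[3,0],[8,1],[16,5],[21,2],[21,5],[27,1],[34,1],[39,2],[39,5],[46,4]]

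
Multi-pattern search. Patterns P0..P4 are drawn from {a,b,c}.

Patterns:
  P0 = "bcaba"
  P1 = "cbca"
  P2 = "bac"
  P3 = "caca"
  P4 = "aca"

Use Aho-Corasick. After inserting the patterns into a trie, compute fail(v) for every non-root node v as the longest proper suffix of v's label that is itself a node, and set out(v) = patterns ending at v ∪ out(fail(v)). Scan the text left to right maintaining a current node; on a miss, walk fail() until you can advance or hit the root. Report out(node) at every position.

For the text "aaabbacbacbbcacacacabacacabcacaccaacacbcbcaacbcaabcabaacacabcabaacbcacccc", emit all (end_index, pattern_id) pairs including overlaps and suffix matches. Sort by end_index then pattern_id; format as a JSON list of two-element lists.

Build automaton:
Trie (insert patterns):
  n0 'ε': a→15 b→1 c→6
  n1 'b': a→10 c→2
  n2 'bc': a→3
  n3 'bca': b→4
  n4 'bcab': a→5
  n5 'bcaba': ·  ←P0
  n6 'c': a→12 b→7
  n7 'cb': c→8
  n8 'cbc': a→9
  n9 'cbca': ·  ←P1
  n10 'ba': c→11
  n11 'bac': ·  ←P2
  n12 'ca': c→13
  n13 'cac': a→14
  n14 'caca': ·  ←P3
  n15 'a': c→16
  n16 'ac': a→17
  n17 'aca': ·  ←P4

Failure links (BFS by depth):
  fail(1) 'b': from fail(0)=0 chase 'b': 0 ⇒ 0;  out=∅∪out(0)=∅
  fail(6) 'c': from fail(0)=0 chase 'c': 0 ⇒ 0;  out=∅∪out(0)=∅
  fail(15) 'a': from fail(0)=0 chase 'a': 0 ⇒ 0;  out=∅∪out(0)=∅
  fail(2) 'bc': from fail(1)=0 chase 'c': 0 ⇒ 6;  out=∅∪out(6)=∅
  fail(7) 'cb': from fail(6)=0 chase 'b': 0 ⇒ 1;  out=∅∪out(1)=∅
  fail(10) 'ba': from fail(1)=0 chase 'a': 0 ⇒ 15;  out=∅∪out(15)=∅
  fail(12) 'ca': from fail(6)=0 chase 'a': 0 ⇒ 15;  out=∅∪out(15)=∅
  fail(16) 'ac': from fail(15)=0 chase 'c': 0 ⇒ 6;  out=∅∪out(6)=∅
  fail(3) 'bca': from fail(2)=6 chase 'a': 6 ⇒ 12;  out=∅∪out(12)=∅
  fail(8) 'cbc': from fail(7)=1 chase 'c': 1 ⇒ 2;  out=∅∪out(2)=∅
  fail(11) 'bac': from fail(10)=15 chase 'c': 15 ⇒ 16;  out={2}∪out(16)={2}
  fail(13) 'cac': from fail(12)=15 chase 'c': 15 ⇒ 16;  out=∅∪out(16)=∅
  fail(17) 'aca': from fail(16)=6 chase 'a': 6 ⇒ 12;  out={4}∪out(12)={4}
  fail(4) 'bcab': from fail(3)=12 chase 'b': 12→15→0 ⇒ 1;  out=∅∪out(1)=∅
  fail(9) 'cbca': from fail(8)=2 chase 'a': 2 ⇒ 3;  out={1}∪out(3)={1}
  fail(14) 'caca': from fail(13)=16 chase 'a': 16 ⇒ 17;  out={3}∪out(17)={3,4}
  fail(5) 'bcaba': from fail(4)=1 chase 'a': 1 ⇒ 10;  out={0}∪out(10)={0}

Scan:
i=0 'a': node 0→15
i=1 'a': node 15→15 (fail-walked)
i=2 'a': node 15→15 (fail-walked)
i=3 'b': node 15→1 (fail-walked)
i=4 'b': node 1→1 (fail-walked)
i=5 'a': node 1→10
i=6 'c': node 10→11  ** P2@[4:6]
i=7 'b': node 11→7 (fail-walked)
i=8 'a': node 7→10 (fail-walked)
i=9 'c': node 10→11  ** P2@[7:9]
i=10 'b': node 11→7 (fail-walked)
i=11 'b': node 7→1 (fail-walked)
i=12 'c': node 1→2
i=13 'a': node 2→3
i=14 'c': node 3→13 (fail-walked)
i=15 'a': node 13→14  ** P3@[12:15],P4@[13:15]
i=16 'c': node 14→13 (fail-walked)
i=17 'a': node 13→14  ** P3@[14:17],P4@[15:17]
i=18 'c': node 14→13 (fail-walked)
i=19 'a': node 13→14  ** P3@[16:19],P4@[17:19]
i=20 'b': node 14→1 (fail-walked)
i=21 'a': node 1→10
i=22 'c': node 10→11  ** P2@[20:22]
i=23 'a': node 11→17 (fail-walked)  ** P4@[21:23]
i=24 'c': node 17→13 (fail-walked)
i=25 'a': node 13→14  ** P3@[22:25],P4@[23:25]
i=26 'b': node 14→1 (fail-walked)
i=27 'c': node 1→2
i=28 'a': node 2→3
i=29 'c': node 3→13 (fail-walked)
i=30 'a': node 13→14  ** P3@[27:30],P4@[28:30]
i=31 'c': node 14→13 (fail-walked)
i=32 'c': node 13→6 (fail-walked)
i=33 'a': node 6→12
i=34 'a': node 12→15 (fail-walked)
i=35 'c': node 15→16
i=36 'a': node 16→17  ** P4@[34:36]
i=37 'c': node 17→13 (fail-walked)
i=38 'b': node 13→7 (fail-walked)
i=39 'c': node 7→8
i=40 'b': node 8→7 (fail-walked)
i=41 'c': node 7→8
i=42 'a': node 8→9  ** P1@[39:42]
i=43 'a': node 9→15 (fail-walked)
i=44 'c': node 15→16
i=45 'b': node 16→7 (fail-walked)
i=46 'c': node 7→8
i=47 'a': node 8→9  ** P1@[44:47]
i=48 'a': node 9→15 (fail-walked)
i=49 'b': node 15→1 (fail-walked)
i=50 'c': node 1→2
i=51 'a': node 2→3
i=52 'b': node 3→4
i=53 'a': node 4→5  ** P0@[49:53]
i=54 'a': node 5→15 (fail-walked)
i=55 'c': node 15→16
i=56 'a': node 16→17  ** P4@[54:56]
i=57 'c': node 17→13 (fail-walked)
i=58 'a': node 13→14  ** P3@[55:58],P4@[56:58]
i=59 'b': node 14→1 (fail-walked)
i=60 'c': node 1→2
i=61 'a': node 2→3
i=62 'b': node 3→4
i=63 'a': node 4→5  ** P0@[59:63]
i=64 'a': node 5→15 (fail-walked)
i=65 'c': node 15→16
i=66 'b': node 16→7 (fail-walked)
i=67 'c': node 7→8
i=68 'a': node 8→9  ** P1@[65:68]
i=69 'c': node 9→13 (fail-walked)
i=70 'c': node 13→6 (fail-walked)
i=71 'c': node 6→6 (fail-walked)
i=72 'c': node 6→6 (fail-walked)

All matches (sorted): [[6,2],[9,2],[15,3],[15,4],[17,3],[17,4],[19,3],[19,4],[22,2],[23,4],[25,3],[25,4],[30,3],[30,4],[36,4],[42,1],[47,1],[53,0],[56,4],[58,3],[58,4],[63,0],[68,1]]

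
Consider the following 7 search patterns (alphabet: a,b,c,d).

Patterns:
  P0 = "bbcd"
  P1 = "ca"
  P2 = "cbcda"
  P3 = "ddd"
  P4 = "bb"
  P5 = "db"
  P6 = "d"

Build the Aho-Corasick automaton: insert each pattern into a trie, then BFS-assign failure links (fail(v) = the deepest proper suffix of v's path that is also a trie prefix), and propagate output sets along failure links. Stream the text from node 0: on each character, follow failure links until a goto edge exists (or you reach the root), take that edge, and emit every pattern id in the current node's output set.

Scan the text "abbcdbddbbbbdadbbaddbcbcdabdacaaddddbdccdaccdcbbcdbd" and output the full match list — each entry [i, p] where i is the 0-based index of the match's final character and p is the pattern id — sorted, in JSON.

Construct AC machine:
Trie nodes:
  n0 'ε': b→1 c→5 d→11
  n1 'b': b→2
  n2 'bb': c→3  [P4 ends]
  n3 'bbc': d→4
  n4 'bbcd': ·  [P0 ends]
  n5 'c': a→6 b→7
  n6 'ca': ·  [P1 ends]
  n7 'cb': c→8
  n8 'cbc': d→9
  n9 'cbcd': a→10
  n10 'cbcda': ·  [P2 ends]
  n11 'd': b→14 d→12  [P6 ends]
  n12 'dd': d→13
  n13 'ddd': ·  [P3 ends]
  n14 'db': ·  [P5 ends]

BFS fail/out derivation:
  n1('b'): parent n0 fail=0; on 'b' 0 → fail=0;  out ∅∪∅=∅
  n5('c'): parent n0 fail=0; on 'c' 0 → fail=0;  out ∅∪∅=∅
  n11('d'): parent n0 fail=0; on 'd' 0 → fail=0;  out {6}∪∅={6}
  n2('bb'): parent n1 fail=0; on 'b' 0 → fail=1;  out {4}∪∅={4}
  n6('ca'): parent n5 fail=0; on 'a' 0 → fail=0;  out {1}∪∅={1}
  n7('cb'): parent n5 fail=0; on 'b' 0 → fail=1;  out ∅∪∅=∅
  n12('dd'): parent n11 fail=0; on 'd' 0 → fail=11;  out ∅∪{6}={6}
  n14('db'): parent n11 fail=0; on 'b' 0 → fail=1;  out {5}∪∅={5}
  n3('bbc'): parent n2 fail=1; on 'c' 1→0 → fail=5;  out ∅∪∅=∅
  n8('cbc'): parent n7 fail=1; on 'c' 1→0 → fail=5;  out ∅∪∅=∅
  n13('ddd'): parent n12 fail=11; on 'd' 11 → fail=12;  out {3}∪{6}={3,6}
  n4('bbcd'): parent n3 fail=5; on 'd' 5→0 → fail=11;  out {0}∪{6}={0,6}
  n9('cbcd'): parent n8 fail=5; on 'd' 5→0 → fail=11;  out ∅∪{6}={6}
  n10('cbcda'): parent n9 fail=11; on 'a' 11→0 → fail=0;  out {2}∪∅={2}

Text stream:
i=0 'a': node 0→0
i=1 'b': node 0→1
i=2 'b': node 1→2  emit P4@[1:2]
i=3 'c': node 2→3
i=4 'd': node 3→4  emit P0@[1:4],P6@[4:4]
i=5 'b': node 4→14 ·f  emit P5@[4:5]
i=6 'd': node 14→11 ·f  emit P6@[6:6]
i=7 'd': node 11→12  emit P6@[7:7]
i=8 'b': node 12→14 ·f  emit P5@[7:8]
i=9 'b': node 14→2 ·f  emit P4@[8:9]
i=10 'b': node 2→2 ·f  emit P4@[9:10]
i=11 'b': node 2→2 ·f  emit P4@[10:11]
i=12 'd': node 2→11 ·f  emit P6@[12:12]
i=13 'a': node 11→0 ·f
i=14 'd': node 0→11  emit P6@[14:14]
i=15 'b': node 11→14  emit P5@[14:15]
i=16 'b': node 14→2 ·f  emit P4@[15:16]
i=17 'a': node 2→0 ·f
i=18 'd': node 0→11  emit P6@[18:18]
i=19 'd': node 11→12  emit P6@[19:19]
i=20 'b': node 12→14 ·f  emit P5@[19:20]
i=21 'c': node 14→5 ·f
i=22 'b': node 5→7
i=23 'c': node 7→8
i=24 'd': node 8→9  emit P6@[24:24]
i=25 'a': node 9→10  emit P2@[21:25]
i=26 'b': node 10→1 ·f
i=27 'd': node 1→11 ·f  emit P6@[27:27]
i=28 'a': node 11→0 ·f
i=29 'c': node 0→5
i=30 'a': node 5→6  emit P1@[29:30]
i=31 'a': node 6→0 ·f
i=32 'd': node 0→11  emit P6@[32:32]
i=33 'd': node 11→12  emit P6@[33:33]
i=34 'd': node 12→13  emit P3@[32:34],P6@[34:34]
i=35 'd': node 13→13 ·f  emit P3@[33:35],P6@[35:35]
i=36 'b': node 13→14 ·f  emit P5@[35:36]
i=37 'd': node 14→11 ·f  emit P6@[37:37]
i=38 'c': node 11→5 ·f
i=39 'c': node 5→5 ·f
i=40 'd': node 5→11 ·f  emit P6@[40:40]
i=41 'a': node 11→0 ·f
i=42 'c': node 0→5
i=43 'c': node 5→5 ·f
i=44 'd': node 5→11 ·f  emit P6@[44:44]
i=45 'c': node 11→5 ·f
i=46 'b': node 5→7
i=47 'b': node 7→2 ·f  emit P4@[46:47]
i=48 'c': node 2→3
i=49 'd': node 3→4  emit P0@[46:49],P6@[49:49]
i=50 'b': node 4→14 ·f  emit P5@[49:50]
i=51 'd': node 14→11 ·f  emit P6@[51:51]

All matches (sorted): [[2,4],[4,0],[4,6],[5,5],[6,6],[7,6],[8,5],[9,4],[10,4],[11,4],[12,6],[14,6],[15,5],[16,4],[18,6],[19,6],[20,5],[24,6],[25,2],[27,6],[30,1],[32,6],[33,6],[34,3],[34,6],[35,3],[35,6],[36,5],[37,6],[40,6],[44,6],[47,4],[49,0],[49,6],[50,5],[51,6]]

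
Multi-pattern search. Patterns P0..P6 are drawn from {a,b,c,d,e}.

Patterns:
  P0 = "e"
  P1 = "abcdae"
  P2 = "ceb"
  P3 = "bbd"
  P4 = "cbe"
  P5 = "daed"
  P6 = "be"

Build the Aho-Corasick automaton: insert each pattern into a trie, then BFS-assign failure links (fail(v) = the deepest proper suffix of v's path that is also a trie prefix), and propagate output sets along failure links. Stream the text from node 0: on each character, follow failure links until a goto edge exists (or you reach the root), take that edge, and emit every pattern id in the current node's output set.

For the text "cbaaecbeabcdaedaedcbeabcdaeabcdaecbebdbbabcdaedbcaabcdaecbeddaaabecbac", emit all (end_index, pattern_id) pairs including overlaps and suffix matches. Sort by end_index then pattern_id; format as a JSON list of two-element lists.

Build automaton:
Trie nodes:
  0='ε' goto a→2 b→11 c→8 d→16 e→1
  1='e' goto ·  ←P0
  2='a' goto b→3
  3='ab' goto c→4
  4='abc' goto d→5
  5='abcd' goto a→6
  6='abcda' goto e→7
  7='abcdae' goto ·  ←P1
  8='c' goto b→14 e→9
  9='ce' goto b→10
  10='ceb' goto ·  ←P2
  11='b' goto b→12 e→20
  12='bb' goto d→13
  13='bbd' goto ·  ←P3
  14='cb' goto e→15
  15='cbe' goto ·  ←P4
  16='d' goto a→17
  17='da' goto e→18
  18='dae' goto d→19
  19='daed' goto ·  ←P5
  20='be' goto ·  ←P6

Failure links (BFS by depth):
  fail(1) 'e': from fail(0)=0 chase 'e': 0 ⇒ 0;  out={0}∪out(0)={0}
  fail(2) 'a': from fail(0)=0 chase 'a': 0 ⇒ 0;  out=∅∪out(0)=∅
  fail(8) 'c': from fail(0)=0 chase 'c': 0 ⇒ 0;  out=∅∪out(0)=∅
  fail(11) 'b': from fail(0)=0 chase 'b': 0 ⇒ 0;  out=∅∪out(0)=∅
  fail(16) 'd': from fail(0)=0 chase 'd': 0 ⇒ 0;  out=∅∪out(0)=∅
  fail(3) 'ab': from fail(2)=0 chase 'b': 0 ⇒ 11;  out=∅∪out(11)=∅
  fail(9) 'ce': from fail(8)=0 chase 'e': 0 ⇒ 1;  out=∅∪out(1)={0}
  fail(12) 'bb': from fail(11)=0 chase 'b': 0 ⇒ 11;  out=∅∪out(11)=∅
  fail(14) 'cb': from fail(8)=0 chase 'b': 0 ⇒ 11;  out=∅∪out(11)=∅
  fail(17) 'da': from fail(16)=0 chase 'a': 0 ⇒ 2;  out=∅∪out(2)=∅
  fail(20) 'be': from fail(11)=0 chase 'e': 0 ⇒ 1;  out={6}∪out(1)={0,6}
  fail(4) 'abc': from fail(3)=11 chase 'c': 11→0 ⇒ 8;  out=∅∪out(8)=∅
  fail(10) 'ceb': from fail(9)=1 chase 'b': 1→0 ⇒ 11;  out={2}∪out(11)={2}
  fail(13) 'bbd': from fail(12)=11 chase 'd': 11→0 ⇒ 16;  out={3}∪out(16)={3}
  fail(15) 'cbe': from fail(14)=11 chase 'e': 11 ⇒ 20;  out={4}∪out(20)={0,4,6}
  fail(18) 'dae': from fail(17)=2 chase 'e': 2→0 ⇒ 1;  out=∅∪out(1)={0}
  fail(5) 'abcd': from fail(4)=8 chase 'd': 8→0 ⇒ 16;  out=∅∪out(16)=∅
  fail(19) 'daed': from fail(18)=1 chase 'd': 1→0 ⇒ 16;  out={5}∪out(16)={5}
  fail(6) 'abcda': from fail(5)=16 chase 'a': 16 ⇒ 17;  out=∅∪out(17)=∅
  fail(7) 'abcdae': from fail(6)=17 chase 'e': 17 ⇒ 18;  out={1}∪out(18)={0,1}

Run:
i=0 'c': node 0→8
i=1 'b': node 8→14
i=2 'a': node 14→2 (fail-walked)
i=3 'a': node 2→2 (fail-walked)
i=4 'e': node 2→1 (fail-walked)  ** P0@[4:4]
i=5 'c': node 1→8 (fail-walked)
i=6 'b': node 8→14
i=7 'e': node 14→15  ** P0@[7:7],P4@[5:7],P6@[6:7]
i=8 'a': node 15→2 (fail-walked)
i=9 'b': node 2→3
i=10 'c': node 3→4
i=11 'd': node 4→5
i=12 'a': node 5→6
i=13 'e': node 6→7  ** P0@[13:13],P1@[8:13]
i=14 'd': node 7→19 (fail-walked)  ** P5@[11:14]
i=15 'a': node 19→17 (fail-walked)
i=16 'e': node 17→18  ** P0@[16:16]
i=17 'd': node 18→19  ** P5@[14:17]
i=18 'c': node 19→8 (fail-walked)
i=19 'b': node 8→14
i=20 'e': node 14→15  ** P0@[20:20],P4@[18:20],P6@[19:20]
i=21 'a': node 15→2 (fail-walked)
i=22 'b': node 2→3
i=23 'c': node 3→4
i=24 'd': node 4→5
i=25 'a': node 5→6
i=26 'e': node 6→7  ** P0@[26:26],P1@[21:26]
i=27 'a': node 7→2 (fail-walked)
i=28 'b': node 2→3
i=29 'c': node 3→4
i=30 'd': node 4→5
i=31 'a': node 5→6
i=32 'e': node 6→7  ** P0@[32:32],P1@[27:32]
i=33 'c': node 7→8 (fail-walked)
i=34 'b': node 8→14
i=35 'e': node 14→15  ** P0@[35:35],P4@[33:35],P6@[34:35]
i=36 'b': node 15→11 (fail-walked)
i=37 'd': node 11→16 (fail-walked)
i=38 'b': node 16→11 (fail-walked)
i=39 'b': node 11→12
i=40 'a': node 12→2 (fail-walked)
i=41 'b': node 2→3
i=42 'c': node 3→4
i=43 'd': node 4→5
i=44 'a': node 5→6
i=45 'e': node 6→7  ** P0@[45:45],P1@[40:45]
i=46 'd': node 7→19 (fail-walked)  ** P5@[43:46]
i=47 'b': node 19→11 (fail-walked)
i=48 'c': node 11→8 (fail-walked)
i=49 'a': node 8→2 (fail-walked)
i=50 'a': node 2→2 (fail-walked)
i=51 'b': node 2→3
i=52 'c': node 3→4
i=53 'd': node 4→5
i=54 'a': node 5→6
i=55 'e': node 6→7  ** P0@[55:55],P1@[50:55]
i=56 'c': node 7→8 (fail-walked)
i=57 'b': node 8→14
i=58 'e': node 14→15  ** P0@[58:58],P4@[56:58],P6@[57:58]
i=59 'd': node 15→16 (fail-walked)
i=60 'd': node 16→16 (fail-walked)
i=61 'a': node 16→17
i=62 'a': node 17→2 (fail-walked)
i=63 'a': node 2→2 (fail-walked)
i=64 'b': node 2→3
i=65 'e': node 3→20 (fail-walked)  ** P0@[65:65],P6@[64:65]
i=66 'c': node 20→8 (fail-walked)
i=67 'b': node 8→14
i=68 'a': node 14→2 (fail-walked)
i=69 'c': node 2→8 (fail-walked)

Result: [[4,0],[7,0],[7,4],[7,6],[13,0],[13,1],[14,5],[16,0],[17,5],[20,0],[20,4],[20,6],[26,0],[26,1],[32,0],[32,1],[35,0],[35,4],[35,6],[45,0],[45,1],[46,5],[55,0],[55,1],[58,0],[58,4],[58,6],[65,0],[65,6]]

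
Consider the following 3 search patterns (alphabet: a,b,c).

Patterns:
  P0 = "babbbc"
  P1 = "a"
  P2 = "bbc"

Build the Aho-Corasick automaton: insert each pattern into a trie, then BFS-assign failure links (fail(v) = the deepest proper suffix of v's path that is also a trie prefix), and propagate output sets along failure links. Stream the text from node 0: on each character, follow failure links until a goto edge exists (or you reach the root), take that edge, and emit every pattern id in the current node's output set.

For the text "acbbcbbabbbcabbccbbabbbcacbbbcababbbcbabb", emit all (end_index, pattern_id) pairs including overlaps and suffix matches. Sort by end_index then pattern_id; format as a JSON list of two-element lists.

Construct AC machine:
Trie nodes:
  0='ε' goto a→7 b→1
  1='b' goto a→2 b→8
  2='ba' goto b→3
  3='bab' goto b→4
  4='babb' goto b→5
  5='babbb' goto c→6
  6='babbbc' goto ·  ←P0
  7='a' goto ·  ←P1
  8='bb' goto c→9
  9='bbc' goto ·  ←P2

BFS fail/out derivation:
  n1('b'): parent n0 fail=0; on 'b' 0 → fail=0;  out ∅∪∅=∅
  n7('a'): parent n0 fail=0; on 'a' 0 → fail=0;  out {1}∪∅={1}
  n2('ba'): parent n1 fail=0; on 'a' 0 → fail=7;  out ∅∪{1}={1}
  n8('bb'): parent n1 fail=0; on 'b' 0 → fail=1;  out ∅∪∅=∅
  n3('bab'): parent n2 fail=7; on 'b' 7→0 → fail=1;  out ∅∪∅=∅
  n9('bbc'): parent n8 fail=1; on 'c' 1→0 → fail=0;  out {2}∪∅={2}
  n4('babb'): parent n3 fail=1; on 'b' 1 → fail=8;  out ∅∪∅=∅
  n5('babbb'): parent n4 fail=8; on 'b' 8→1 → fail=8;  out ∅∪∅=∅
  n6('babbbc'): parent n5 fail=8; on 'c' 8 → fail=9;  out {0}∪{2}={0,2}

Scan:
pos 0 'a': at 7  emit P1@[0:0]
pos 1 'c': at 0 (via fail)
pos 2 'b': at 1
pos 3 'b': at 8
pos 4 'c': at 9  emit P2@[2:4]
pos 5 'b': at 1 (via fail)
pos 6 'b': at 8
pos 7 'a': at 2 (via fail)  emit P1@[7:7]
pos 8 'b': at 3
pos 9 'b': at 4
pos 10 'b': at 5
pos 11 'c': at 6  emit P0@[6:11],P2@[9:11]
pos 12 'a': at 7 (via fail)  emit P1@[12:12]
pos 13 'b': at 1 (via fail)
pos 14 'b': at 8
pos 15 'c': at 9  emit P2@[13:15]
pos 16 'c': at 0 (via fail)
pos 17 'b': at 1
pos 18 'b': at 8
pos 19 'a': at 2 (via fail)  emit P1@[19:19]
pos 20 'b': at 3
pos 21 'b': at 4
pos 22 'b': at 5
pos 23 'c': at 6  emit P0@[18:23],P2@[21:23]
pos 24 'a': at 7 (via fail)  emit P1@[24:24]
pos 25 'c': at 0 (via fail)
pos 26 'b': at 1
pos 27 'b': at 8
pos 28 'b': at 8 (via fail)
pos 29 'c': at 9  emit P2@[27:29]
pos 30 'a': at 7 (via fail)  emit P1@[30:30]
pos 31 'b': at 1 (via fail)
pos 32 'a': at 2  emit P1@[32:32]
pos 33 'b': at 3
pos 34 'b': at 4
pos 35 'b': at 5
pos 36 'c': at 6  emit P0@[31:36],P2@[34:36]
pos 37 'b': at 1 (via fail)
pos 38 'a': at 2  emit P1@[38:38]
pos 39 'b': at 3
pos 40 'b': at 4

All matches (sorted): [[0,1],[4,2],[7,1],[11,0],[11,2],[12,1],[15,2],[19,1],[23,0],[23,2],[24,1],[29,2],[30,1],[32,1],[36,0],[36,2],[38,1]]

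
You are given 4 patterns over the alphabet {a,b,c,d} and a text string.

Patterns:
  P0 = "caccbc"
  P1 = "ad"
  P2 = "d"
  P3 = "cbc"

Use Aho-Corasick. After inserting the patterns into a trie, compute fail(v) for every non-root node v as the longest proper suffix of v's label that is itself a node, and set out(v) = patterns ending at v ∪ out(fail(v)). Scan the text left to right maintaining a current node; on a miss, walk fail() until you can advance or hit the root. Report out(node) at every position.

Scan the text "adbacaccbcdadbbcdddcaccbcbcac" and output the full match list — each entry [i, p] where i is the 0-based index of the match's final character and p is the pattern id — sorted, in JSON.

Build:
Trie (insert patterns):
  n0 'ε': a→7 c→1 d→9
  n1 'c': a→2 b→10
  n2 'ca': c→3
  n3 'cac': c→4
  n4 'cacc': b→5
  n5 'caccb': c→6
  n6 'caccbc': ·  ←P0
  n7 'a': d→8
  n8 'ad': ·  ←P1
  n9 'd': ·  ←P2
  n10 'cb': c→11
  n11 'cbc': ·  ←P3

BFS fail/out derivation:
  fail(1) 'c': from fail(0)=0 chase 'c': 0 ⇒ 0;  out=∅∪out(0)=∅
  fail(7) 'a': from fail(0)=0 chase 'a': 0 ⇒ 0;  out=∅∪out(0)=∅
  fail(9) 'd': from fail(0)=0 chase 'd': 0 ⇒ 0;  out={2}∪out(0)={2}
  fail(2) 'ca': from fail(1)=0 chase 'a': 0 ⇒ 7;  out=∅∪out(7)=∅
  fail(8) 'ad': from fail(7)=0 chase 'd': 0 ⇒ 9;  out={1}∪out(9)={1,2}
  fail(10) 'cb': from fail(1)=0 chase 'b': 0 ⇒ 0;  out=∅∪out(0)=∅
  fail(3) 'cac': from fail(2)=7 chase 'c': 7→0 ⇒ 1;  out=∅∪out(1)=∅
  fail(11) 'cbc': from fail(10)=0 chase 'c': 0 ⇒ 1;  out={3}∪out(1)={3}
  fail(4) 'cacc': from fail(3)=1 chase 'c': 1→0 ⇒ 1;  out=∅∪out(1)=∅
  fail(5) 'caccb': from fail(4)=1 chase 'b': 1 ⇒ 10;  out=∅∪out(10)=∅
  fail(6) 'caccbc': from fail(5)=10 chase 'c': 10 ⇒ 11;  out={0}∪out(11)={0,3}

Run:
[0] read 'a'  n0⇒n7
[1] read 'd'  n7⇒n8  → match P1@[0:1],P2@[1:1]
[2] read 'b'  n8⇒n0 (via fail)
[3] read 'a'  n0⇒n7
[4] read 'c'  n7⇒n1 (via fail)
[5] read 'a'  n1⇒n2
[6] read 'c'  n2⇒n3
[7] read 'c'  n3⇒n4
[8] read 'b'  n4⇒n5
[9] read 'c'  n5⇒n6  → match P0@[4:9],P3@[7:9]
[10] read 'd'  n6⇒n9 (via fail)  → match P2@[10:10]
[11] read 'a'  n9⇒n7 (via fail)
[12] read 'd'  n7⇒n8  → match P1@[11:12],P2@[12:12]
[13] read 'b'  n8⇒n0 (via fail)
[14] read 'b'  n0⇒n0
[15] read 'c'  n0⇒n1
[16] read 'd'  n1⇒n9 (via fail)  → match P2@[16:16]
[17] read 'd'  n9⇒n9 (via fail)  → match P2@[17:17]
[18] read 'd'  n9⇒n9 (via fail)  → match P2@[18:18]
[19] read 'c'  n9⇒n1 (via fail)
[20] read 'a'  n1⇒n2
[21] read 'c'  n2⇒n3
[22] read 'c'  n3⇒n4
[23] read 'b'  n4⇒n5
[24] read 'c'  n5⇒n6  → match P0@[19:24],P3@[22:24]
[25] read 'b'  n6⇒n10 (via fail)
[26] read 'c'  n10⇒n11  → match P3@[24:26]
[27] read 'a'  n11⇒n2 (via fail)
[28] read 'c'  n2⇒n3

Matches: [[1,1],[1,2],[9,0],[9,3],[10,2],[12,1],[12,2],[16,2],[17,2],[18,2],[24,0],[24,3],[26,3]]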